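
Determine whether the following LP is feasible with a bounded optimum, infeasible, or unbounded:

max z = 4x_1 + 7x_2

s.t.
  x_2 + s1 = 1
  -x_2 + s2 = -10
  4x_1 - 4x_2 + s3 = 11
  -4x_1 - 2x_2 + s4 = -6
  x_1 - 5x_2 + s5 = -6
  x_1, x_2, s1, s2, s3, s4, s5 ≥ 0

Infeasible (no feasible solution exists)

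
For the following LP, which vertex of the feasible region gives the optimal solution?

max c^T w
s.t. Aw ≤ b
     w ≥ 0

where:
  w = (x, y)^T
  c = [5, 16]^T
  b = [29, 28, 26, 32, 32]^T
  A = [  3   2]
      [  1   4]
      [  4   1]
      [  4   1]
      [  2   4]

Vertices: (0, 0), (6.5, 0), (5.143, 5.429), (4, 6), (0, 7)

Evaluate the objective at each vertex of the feasible region:
  z(0, 0) = 0
  z(6.5, 0) = 32.5
  z(5.143, 5.429) = 112.6
  z(4, 6) = 116  ←
  z(0, 7) = 112
The maximum is at x = 4, y = 6.

(4, 6)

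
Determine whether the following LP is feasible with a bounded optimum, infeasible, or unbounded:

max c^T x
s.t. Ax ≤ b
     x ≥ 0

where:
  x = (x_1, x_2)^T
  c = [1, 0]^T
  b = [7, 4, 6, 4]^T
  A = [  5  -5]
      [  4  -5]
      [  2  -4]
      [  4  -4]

Unbounded (objective can increase without bound)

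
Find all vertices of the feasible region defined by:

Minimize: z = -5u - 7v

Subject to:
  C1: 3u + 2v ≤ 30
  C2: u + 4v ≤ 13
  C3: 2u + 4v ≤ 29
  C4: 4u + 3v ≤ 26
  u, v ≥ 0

(0, 0), (6.5, 0), (5, 2), (0, 3.25)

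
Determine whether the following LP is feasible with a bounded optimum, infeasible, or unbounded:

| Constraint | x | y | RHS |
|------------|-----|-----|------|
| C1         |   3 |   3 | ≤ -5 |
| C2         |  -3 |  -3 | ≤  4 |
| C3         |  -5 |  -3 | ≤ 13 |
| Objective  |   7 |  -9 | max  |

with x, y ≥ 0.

Infeasible (no feasible solution exists)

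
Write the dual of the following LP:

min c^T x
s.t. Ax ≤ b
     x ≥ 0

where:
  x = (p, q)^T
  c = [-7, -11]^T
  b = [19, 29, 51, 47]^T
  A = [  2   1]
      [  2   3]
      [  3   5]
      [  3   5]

Primal min cᵀx s.t. Ax ≤ b, x ≥ 0  →  Dual max −bᵀy s.t. Aᵀy ≥ −c, y ≥ 0.

Maximize: z = -19y1 - 29y2 - 51y3 - 47y4

Subject to:
  2y1 + 2y2 + 3y3 + 3y4 ≥ 7
  y1 + 3y2 + 5y3 + 5y4 ≥ 11
  y1, y2, y3, y4 ≥ 0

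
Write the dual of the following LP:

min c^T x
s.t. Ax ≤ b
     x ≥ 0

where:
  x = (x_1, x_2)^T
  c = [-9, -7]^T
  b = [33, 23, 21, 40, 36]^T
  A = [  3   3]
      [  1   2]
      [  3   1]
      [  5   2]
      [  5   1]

Primal min cᵀx s.t. Ax ≤ b, x ≥ 0  →  Dual max −bᵀy s.t. Aᵀy ≥ −c, y ≥ 0.

Maximize: z = -33y1 - 23y2 - 21y3 - 40y4 - 36y5

Subject to:
  3y1 + y2 + 3y3 + 5y4 + 5y5 ≥ 9
  3y1 + 2y2 + y3 + 2y4 + y5 ≥ 7
  y1, y2, y3, y4, y5 ≥ 0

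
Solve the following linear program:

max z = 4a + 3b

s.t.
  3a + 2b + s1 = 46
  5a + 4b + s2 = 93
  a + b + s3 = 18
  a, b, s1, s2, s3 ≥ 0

Evaluate the objective at each vertex of the feasible region:
  z(0, 0) = 0
  z(15.33, 0) = 61.33
  z(10, 8) = 64  ←
  z(0, 18) = 54
The maximum is at a = 10, b = 8.

a = 10, b = 8, z = 64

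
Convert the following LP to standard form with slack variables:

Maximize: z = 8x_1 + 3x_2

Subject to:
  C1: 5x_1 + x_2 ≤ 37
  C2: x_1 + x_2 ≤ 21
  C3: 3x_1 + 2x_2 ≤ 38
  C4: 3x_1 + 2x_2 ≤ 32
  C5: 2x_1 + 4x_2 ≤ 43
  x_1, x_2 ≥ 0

max z = 8x_1 + 3x_2

s.t.
  5x_1 + x_2 + s1 = 37
  x_1 + x_2 + s2 = 21
  3x_1 + 2x_2 + s3 = 38
  3x_1 + 2x_2 + s4 = 32
  2x_1 + 4x_2 + s5 = 43
  x_1, x_2, s1, s2, s3, s4, s5 ≥ 0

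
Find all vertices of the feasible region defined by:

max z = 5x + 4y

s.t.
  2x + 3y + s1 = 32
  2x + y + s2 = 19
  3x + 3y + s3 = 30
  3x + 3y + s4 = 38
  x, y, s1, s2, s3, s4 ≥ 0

(0, 0), (9.5, 0), (9, 1), (0, 10)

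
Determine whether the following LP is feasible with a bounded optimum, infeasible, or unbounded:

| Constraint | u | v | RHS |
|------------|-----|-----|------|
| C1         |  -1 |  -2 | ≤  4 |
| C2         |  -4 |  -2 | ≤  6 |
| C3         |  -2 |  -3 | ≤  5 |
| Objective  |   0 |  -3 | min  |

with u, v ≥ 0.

Unbounded (objective can decrease without bound)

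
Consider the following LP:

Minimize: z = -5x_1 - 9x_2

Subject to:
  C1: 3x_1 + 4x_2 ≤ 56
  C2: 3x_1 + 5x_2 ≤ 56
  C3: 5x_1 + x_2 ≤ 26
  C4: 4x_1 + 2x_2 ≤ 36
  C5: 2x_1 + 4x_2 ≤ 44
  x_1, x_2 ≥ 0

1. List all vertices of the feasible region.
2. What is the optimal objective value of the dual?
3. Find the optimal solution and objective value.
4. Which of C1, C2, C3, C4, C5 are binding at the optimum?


1. (0, 0), (5.2, 0), (3.364, 9.182), (2, 10), (0, 11)
2. -100
3. x_1 = 2, x_2 = 10, z = -100
4. C2, C5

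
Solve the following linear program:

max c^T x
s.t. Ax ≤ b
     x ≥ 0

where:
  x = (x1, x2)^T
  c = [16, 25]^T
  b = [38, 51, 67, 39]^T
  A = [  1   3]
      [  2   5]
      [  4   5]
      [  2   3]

Evaluate the objective at each vertex of the feasible region:
  z(0, 0) = 0
  z(16.75, 0) = 268
  z(8, 7) = 303  ←
  z(0, 10.2) = 255
The maximum is at x1 = 8, x2 = 7.

x1 = 8, x2 = 7, z = 303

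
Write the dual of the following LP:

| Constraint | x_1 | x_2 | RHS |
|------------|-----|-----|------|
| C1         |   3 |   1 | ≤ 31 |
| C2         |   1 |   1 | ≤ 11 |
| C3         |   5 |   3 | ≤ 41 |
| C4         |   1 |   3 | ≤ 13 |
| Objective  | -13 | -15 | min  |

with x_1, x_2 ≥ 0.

Primal min cᵀx s.t. Ax ≤ b, x ≥ 0  →  Dual max −bᵀy s.t. Aᵀy ≥ −c, y ≥ 0.

Maximize: z = -31y1 - 11y2 - 41y3 - 13y4

Subject to:
  3y1 + y2 + 5y3 + y4 ≥ 13
  y1 + y2 + 3y3 + 3y4 ≥ 15
  y1, y2, y3, y4 ≥ 0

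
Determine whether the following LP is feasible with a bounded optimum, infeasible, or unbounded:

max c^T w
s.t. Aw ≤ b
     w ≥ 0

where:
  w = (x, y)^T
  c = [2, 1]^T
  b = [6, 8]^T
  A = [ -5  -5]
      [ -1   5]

Unbounded (objective can increase without bound)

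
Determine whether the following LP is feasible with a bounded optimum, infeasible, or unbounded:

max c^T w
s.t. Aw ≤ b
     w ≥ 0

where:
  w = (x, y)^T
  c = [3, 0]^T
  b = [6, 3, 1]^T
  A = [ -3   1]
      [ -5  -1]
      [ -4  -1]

Unbounded (objective can increase without bound)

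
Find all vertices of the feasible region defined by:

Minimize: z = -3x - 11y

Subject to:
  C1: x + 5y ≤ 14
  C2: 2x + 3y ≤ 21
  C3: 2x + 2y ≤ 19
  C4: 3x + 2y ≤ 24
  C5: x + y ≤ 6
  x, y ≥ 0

(0, 0), (6, 0), (4, 2), (0, 2.8)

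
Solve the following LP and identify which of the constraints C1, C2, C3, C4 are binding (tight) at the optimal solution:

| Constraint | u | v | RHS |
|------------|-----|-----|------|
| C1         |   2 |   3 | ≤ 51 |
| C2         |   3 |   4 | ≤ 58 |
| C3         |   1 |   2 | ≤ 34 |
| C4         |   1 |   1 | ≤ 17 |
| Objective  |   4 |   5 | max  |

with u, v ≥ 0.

At u = 10, v = 7, compute slack b - a·x for each constraint:
  C1: 51 − 41 = 10  (slack)
  C2: 58 − 58 = 0  (binding)
  C3: 34 − 24 = 10  (slack)
  C4: 17 − 17 = 0  (binding)

Optimal: u = 10, v = 7
Binding: C2, C4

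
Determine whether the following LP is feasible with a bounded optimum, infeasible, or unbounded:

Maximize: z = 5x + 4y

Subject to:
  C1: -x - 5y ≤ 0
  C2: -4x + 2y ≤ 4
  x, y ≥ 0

Unbounded (objective can increase without bound)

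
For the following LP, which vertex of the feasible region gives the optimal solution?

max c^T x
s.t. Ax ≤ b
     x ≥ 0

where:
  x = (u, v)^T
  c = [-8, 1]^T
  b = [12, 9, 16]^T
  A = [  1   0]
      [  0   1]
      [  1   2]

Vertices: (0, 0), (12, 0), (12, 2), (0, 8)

Evaluate the objective at each vertex of the feasible region:
  z(0, 0) = 0
  z(12, 0) = -96
  z(12, 2) = -94
  z(0, 8) = 8  ←
The maximum is at u = 0, v = 8.

(0, 8)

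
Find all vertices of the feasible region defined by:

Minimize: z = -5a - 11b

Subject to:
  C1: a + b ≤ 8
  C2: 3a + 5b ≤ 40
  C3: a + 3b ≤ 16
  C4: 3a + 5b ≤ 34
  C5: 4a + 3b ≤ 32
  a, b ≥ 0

(0, 0), (8, 0), (4, 4), (0, 5.333)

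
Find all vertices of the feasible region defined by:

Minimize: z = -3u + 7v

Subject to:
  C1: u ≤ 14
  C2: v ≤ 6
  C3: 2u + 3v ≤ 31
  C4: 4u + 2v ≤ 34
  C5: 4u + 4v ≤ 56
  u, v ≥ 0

(0, 0), (8.5, 0), (5.5, 6), (0, 6)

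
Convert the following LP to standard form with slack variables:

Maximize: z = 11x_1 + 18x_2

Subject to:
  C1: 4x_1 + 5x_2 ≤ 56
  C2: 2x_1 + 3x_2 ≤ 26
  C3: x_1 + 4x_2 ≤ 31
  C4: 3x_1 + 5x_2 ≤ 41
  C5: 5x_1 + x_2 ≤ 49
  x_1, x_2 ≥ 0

max z = 11x_1 + 18x_2

s.t.
  4x_1 + 5x_2 + s1 = 56
  2x_1 + 3x_2 + s2 = 26
  x_1 + 4x_2 + s3 = 31
  3x_1 + 5x_2 + s4 = 41
  5x_1 + x_2 + s5 = 49
  x_1, x_2, s1, s2, s3, s4, s5 ≥ 0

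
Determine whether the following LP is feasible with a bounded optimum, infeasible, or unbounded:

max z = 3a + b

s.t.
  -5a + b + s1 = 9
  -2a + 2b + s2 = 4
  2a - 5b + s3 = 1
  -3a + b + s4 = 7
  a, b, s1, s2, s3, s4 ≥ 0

Unbounded (objective can increase without bound)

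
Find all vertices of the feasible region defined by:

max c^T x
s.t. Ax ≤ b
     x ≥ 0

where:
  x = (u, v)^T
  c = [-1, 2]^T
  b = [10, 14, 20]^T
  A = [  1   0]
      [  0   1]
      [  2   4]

(0, 0), (10, 0), (0, 5)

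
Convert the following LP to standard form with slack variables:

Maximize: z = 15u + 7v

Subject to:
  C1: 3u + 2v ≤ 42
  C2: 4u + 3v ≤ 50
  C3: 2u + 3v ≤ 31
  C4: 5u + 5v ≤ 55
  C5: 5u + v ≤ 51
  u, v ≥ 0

max z = 15u + 7v

s.t.
  3u + 2v + s1 = 42
  4u + 3v + s2 = 50
  2u + 3v + s3 = 31
  5u + 5v + s4 = 55
  5u + v + s5 = 51
  u, v, s1, s2, s3, s4, s5 ≥ 0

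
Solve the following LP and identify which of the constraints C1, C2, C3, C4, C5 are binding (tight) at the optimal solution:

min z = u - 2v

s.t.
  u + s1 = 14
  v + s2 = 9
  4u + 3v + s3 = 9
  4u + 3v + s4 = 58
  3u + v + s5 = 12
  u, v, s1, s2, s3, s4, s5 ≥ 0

At u = 0, v = 3, compute slack b - a·x for each constraint:
  C1: 14 − 0 = 14  (slack)
  C2: 9 − 3 = 6  (slack)
  C3: 9 − 9 = 0  (binding)
  C4: 58 − 9 = 49  (slack)
  C5: 12 − 3 = 9  (slack)

Optimal: u = 0, v = 3
Binding: C3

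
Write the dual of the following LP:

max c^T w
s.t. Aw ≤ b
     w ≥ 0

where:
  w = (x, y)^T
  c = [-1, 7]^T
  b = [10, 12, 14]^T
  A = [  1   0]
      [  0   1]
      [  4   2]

Primal max cᵀx s.t. Ax ≤ b, x ≥ 0  →  Dual min bᵀy s.t. Aᵀy ≥ c, y ≥ 0.

Minimize: z = 10y1 + 12y2 + 14y3

Subject to:
  y1 + 4y3 ≥ -1
  y2 + 2y3 ≥ 7
  y1, y2, y3 ≥ 0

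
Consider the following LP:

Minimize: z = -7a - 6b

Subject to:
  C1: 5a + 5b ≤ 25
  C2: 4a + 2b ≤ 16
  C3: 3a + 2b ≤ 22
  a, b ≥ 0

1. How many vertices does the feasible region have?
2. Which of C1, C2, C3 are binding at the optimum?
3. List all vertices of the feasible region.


1. 4
2. C1, C2
3. (0, 0), (4, 0), (3, 2), (0, 5)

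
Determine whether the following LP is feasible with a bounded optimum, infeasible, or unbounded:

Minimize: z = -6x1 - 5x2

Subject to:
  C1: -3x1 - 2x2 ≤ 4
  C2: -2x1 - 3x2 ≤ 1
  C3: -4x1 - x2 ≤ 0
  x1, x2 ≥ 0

Unbounded (objective can decrease without bound)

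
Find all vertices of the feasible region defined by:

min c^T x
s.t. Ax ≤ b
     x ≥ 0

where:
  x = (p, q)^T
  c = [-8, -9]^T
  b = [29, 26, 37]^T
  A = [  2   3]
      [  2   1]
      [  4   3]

(0, 0), (9.25, 0), (4, 7), (0, 9.667)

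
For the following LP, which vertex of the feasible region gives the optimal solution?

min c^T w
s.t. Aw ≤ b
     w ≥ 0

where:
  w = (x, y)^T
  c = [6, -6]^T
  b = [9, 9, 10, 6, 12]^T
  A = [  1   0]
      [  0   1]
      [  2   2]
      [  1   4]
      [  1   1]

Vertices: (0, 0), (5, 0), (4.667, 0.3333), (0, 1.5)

Evaluate the objective at each vertex of the feasible region:
  z(0, 0) = 0
  z(5, 0) = 30
  z(4.667, 0.3333) = 26
  z(0, 1.5) = -9  ←
The minimum is at x = 0, y = 1.5.

(0, 1.5)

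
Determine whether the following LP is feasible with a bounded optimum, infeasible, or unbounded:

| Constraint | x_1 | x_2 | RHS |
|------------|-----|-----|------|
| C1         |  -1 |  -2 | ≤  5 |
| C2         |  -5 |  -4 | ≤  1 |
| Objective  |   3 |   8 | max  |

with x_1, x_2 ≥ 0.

Unbounded (objective can increase without bound)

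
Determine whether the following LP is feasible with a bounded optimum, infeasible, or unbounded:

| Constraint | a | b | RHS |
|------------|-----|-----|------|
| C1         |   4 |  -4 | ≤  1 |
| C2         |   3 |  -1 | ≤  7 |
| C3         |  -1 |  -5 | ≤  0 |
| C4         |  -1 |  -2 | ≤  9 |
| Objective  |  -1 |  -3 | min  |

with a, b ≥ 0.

Unbounded (objective can decrease without bound)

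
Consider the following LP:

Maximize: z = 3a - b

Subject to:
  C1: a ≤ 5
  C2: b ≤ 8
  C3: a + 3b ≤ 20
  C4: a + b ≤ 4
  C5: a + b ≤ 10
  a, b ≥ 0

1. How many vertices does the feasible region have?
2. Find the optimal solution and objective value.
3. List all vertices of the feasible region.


1. 3
2. a = 4, b = 0, z = 12
3. (0, 0), (4, 0), (0, 4)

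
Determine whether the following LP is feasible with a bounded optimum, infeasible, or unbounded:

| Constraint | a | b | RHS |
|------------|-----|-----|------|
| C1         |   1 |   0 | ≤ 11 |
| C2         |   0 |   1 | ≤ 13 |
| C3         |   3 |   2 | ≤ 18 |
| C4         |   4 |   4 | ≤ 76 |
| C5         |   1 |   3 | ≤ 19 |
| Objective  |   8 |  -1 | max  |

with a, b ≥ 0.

Feasible with a bounded optimal solution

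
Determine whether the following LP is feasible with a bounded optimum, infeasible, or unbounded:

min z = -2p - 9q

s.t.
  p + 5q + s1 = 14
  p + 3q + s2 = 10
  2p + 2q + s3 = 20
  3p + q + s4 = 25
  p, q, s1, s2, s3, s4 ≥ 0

Feasible with a bounded optimal solution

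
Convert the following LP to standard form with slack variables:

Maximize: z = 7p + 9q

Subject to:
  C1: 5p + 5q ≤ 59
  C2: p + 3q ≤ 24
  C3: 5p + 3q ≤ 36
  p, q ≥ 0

max z = 7p + 9q

s.t.
  5p + 5q + s1 = 59
  p + 3q + s2 = 24
  5p + 3q + s3 = 36
  p, q, s1, s2, s3 ≥ 0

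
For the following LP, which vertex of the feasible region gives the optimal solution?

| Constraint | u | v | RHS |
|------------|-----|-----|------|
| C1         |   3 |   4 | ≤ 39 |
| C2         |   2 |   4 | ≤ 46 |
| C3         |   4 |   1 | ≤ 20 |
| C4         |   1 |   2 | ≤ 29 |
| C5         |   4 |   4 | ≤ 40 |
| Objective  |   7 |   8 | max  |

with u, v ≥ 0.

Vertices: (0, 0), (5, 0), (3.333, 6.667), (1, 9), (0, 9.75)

Evaluate the objective at each vertex of the feasible region:
  z(0, 0) = 0
  z(5, 0) = 35
  z(3.333, 6.667) = 76.67
  z(1, 9) = 79  ←
  z(0, 9.75) = 78
The maximum is at u = 1, v = 9.

(1, 9)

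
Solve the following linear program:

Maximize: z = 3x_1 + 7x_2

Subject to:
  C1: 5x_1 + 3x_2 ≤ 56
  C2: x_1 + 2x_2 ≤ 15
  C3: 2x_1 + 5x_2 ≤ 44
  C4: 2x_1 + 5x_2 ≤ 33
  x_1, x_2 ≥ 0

Evaluate the objective at each vertex of the feasible region:
  z(0, 0) = 0
  z(11.2, 0) = 33.6
  z(9.571, 2.714) = 47.71
  z(9, 3) = 48  ←
  z(0, 6.6) = 46.2
The maximum is at x_1 = 9, x_2 = 3.

x_1 = 9, x_2 = 3, z = 48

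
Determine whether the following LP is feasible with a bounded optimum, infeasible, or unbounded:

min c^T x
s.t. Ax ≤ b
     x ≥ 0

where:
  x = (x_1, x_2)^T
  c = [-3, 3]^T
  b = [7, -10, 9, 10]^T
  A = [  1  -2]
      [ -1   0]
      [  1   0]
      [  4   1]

Infeasible (no feasible solution exists)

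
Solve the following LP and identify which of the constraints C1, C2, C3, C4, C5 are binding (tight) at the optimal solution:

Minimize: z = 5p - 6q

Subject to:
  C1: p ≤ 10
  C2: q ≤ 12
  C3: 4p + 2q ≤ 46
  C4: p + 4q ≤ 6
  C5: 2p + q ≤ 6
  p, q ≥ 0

At p = 0, q = 1.5, compute slack b - a·x for each constraint:
  C1: 10 − 0 = 10  (slack)
  C2: 12 − 1.5 = 10.5  (slack)
  C3: 46 − 3 = 43  (slack)
  C4: 6 − 6 = 0  (binding)
  C5: 6 − 1.5 = 4.5  (slack)

Optimal: p = 0, q = 1.5
Binding: C4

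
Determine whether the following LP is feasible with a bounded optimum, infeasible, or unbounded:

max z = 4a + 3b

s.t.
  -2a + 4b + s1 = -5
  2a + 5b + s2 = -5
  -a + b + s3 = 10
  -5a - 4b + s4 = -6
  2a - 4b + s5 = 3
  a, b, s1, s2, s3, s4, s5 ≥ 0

Infeasible (no feasible solution exists)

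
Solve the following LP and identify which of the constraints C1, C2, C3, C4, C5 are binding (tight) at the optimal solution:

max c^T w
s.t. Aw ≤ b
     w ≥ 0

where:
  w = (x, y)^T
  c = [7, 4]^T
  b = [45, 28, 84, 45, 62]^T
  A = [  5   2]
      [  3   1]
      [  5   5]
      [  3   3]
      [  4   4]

At x = 5, y = 10, compute slack b - a·x for each constraint:
  C1: 45 − 45 = 0  (binding)
  C2: 28 − 25 = 3  (slack)
  C3: 84 − 75 = 9  (slack)
  C4: 45 − 45 = 0  (binding)
  C5: 62 − 60 = 2  (slack)

Optimal: x = 5, y = 10
Binding: C1, C4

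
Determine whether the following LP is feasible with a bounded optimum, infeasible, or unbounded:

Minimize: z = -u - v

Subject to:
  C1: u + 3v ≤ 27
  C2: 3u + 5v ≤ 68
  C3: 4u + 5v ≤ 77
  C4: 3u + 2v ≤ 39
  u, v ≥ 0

Feasible with a bounded optimal solution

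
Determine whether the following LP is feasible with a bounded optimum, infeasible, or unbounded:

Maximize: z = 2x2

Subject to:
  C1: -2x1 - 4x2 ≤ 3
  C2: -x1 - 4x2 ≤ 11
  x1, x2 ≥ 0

Unbounded (objective can increase without bound)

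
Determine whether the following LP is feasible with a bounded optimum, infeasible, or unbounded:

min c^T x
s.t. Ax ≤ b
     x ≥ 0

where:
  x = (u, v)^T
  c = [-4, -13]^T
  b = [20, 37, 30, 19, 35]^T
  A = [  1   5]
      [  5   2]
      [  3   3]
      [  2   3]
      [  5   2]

Feasible with a bounded optimal solution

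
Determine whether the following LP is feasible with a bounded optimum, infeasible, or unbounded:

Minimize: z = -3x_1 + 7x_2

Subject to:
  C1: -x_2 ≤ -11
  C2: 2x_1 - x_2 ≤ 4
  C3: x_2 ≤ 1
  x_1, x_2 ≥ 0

Infeasible (no feasible solution exists)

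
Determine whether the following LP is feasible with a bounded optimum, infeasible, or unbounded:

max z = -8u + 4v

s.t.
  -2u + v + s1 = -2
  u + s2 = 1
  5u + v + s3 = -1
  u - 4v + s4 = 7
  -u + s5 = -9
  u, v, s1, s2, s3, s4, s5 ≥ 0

Infeasible (no feasible solution exists)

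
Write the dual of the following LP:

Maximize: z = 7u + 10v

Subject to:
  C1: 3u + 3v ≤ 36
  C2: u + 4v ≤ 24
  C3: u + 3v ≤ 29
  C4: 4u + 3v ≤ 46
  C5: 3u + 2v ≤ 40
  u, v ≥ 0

Primal max cᵀx s.t. Ax ≤ b, x ≥ 0  →  Dual min bᵀy s.t. Aᵀy ≥ c, y ≥ 0.

Minimize: z = 36y1 + 24y2 + 29y3 + 46y4 + 40y5

Subject to:
  3y1 + y2 + y3 + 4y4 + 3y5 ≥ 7
  3y1 + 4y2 + 3y3 + 3y4 + 2y5 ≥ 10
  y1, y2, y3, y4, y5 ≥ 0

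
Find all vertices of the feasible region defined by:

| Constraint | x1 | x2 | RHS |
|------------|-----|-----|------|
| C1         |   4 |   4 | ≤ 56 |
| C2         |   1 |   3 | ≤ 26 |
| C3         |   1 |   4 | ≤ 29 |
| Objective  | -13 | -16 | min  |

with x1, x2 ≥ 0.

(0, 0), (14, 0), (9, 5), (0, 7.25)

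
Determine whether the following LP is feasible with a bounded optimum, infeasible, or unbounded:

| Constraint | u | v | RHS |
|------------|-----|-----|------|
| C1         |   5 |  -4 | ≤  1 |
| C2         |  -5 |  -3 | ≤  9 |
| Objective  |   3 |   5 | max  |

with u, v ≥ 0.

Unbounded (objective can increase without bound)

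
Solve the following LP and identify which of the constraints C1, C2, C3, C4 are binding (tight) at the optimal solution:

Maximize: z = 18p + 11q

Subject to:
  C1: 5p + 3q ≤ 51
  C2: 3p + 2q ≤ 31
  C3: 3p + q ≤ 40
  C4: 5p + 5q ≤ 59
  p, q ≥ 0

At p = 9, q = 2, compute slack b - a·x for each constraint:
  C1: 51 − 51 = 0  (binding)
  C2: 31 − 31 = 0  (binding)
  C3: 40 − 29 = 11  (slack)
  C4: 59 − 55 = 4  (slack)

Optimal: p = 9, q = 2
Binding: C1, C2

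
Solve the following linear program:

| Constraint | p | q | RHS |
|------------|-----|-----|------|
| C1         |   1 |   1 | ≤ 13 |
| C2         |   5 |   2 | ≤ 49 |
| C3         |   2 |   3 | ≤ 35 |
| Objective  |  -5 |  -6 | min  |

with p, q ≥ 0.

Evaluate the objective at each vertex of the feasible region:
  z(0, 0) = 0
  z(9.8, 0) = -49
  z(7.667, 5.333) = -70.33
  z(4, 9) = -74  ←
  z(0, 11.67) = -70
The minimum is at p = 4, q = 9.

p = 4, q = 9, z = -74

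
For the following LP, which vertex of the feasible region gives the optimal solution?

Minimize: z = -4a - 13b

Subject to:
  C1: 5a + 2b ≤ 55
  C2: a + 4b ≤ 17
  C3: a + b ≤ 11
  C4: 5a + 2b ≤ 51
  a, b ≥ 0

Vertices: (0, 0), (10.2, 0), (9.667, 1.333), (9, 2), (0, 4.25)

Evaluate the objective at each vertex of the feasible region:
  z(0, 0) = 0
  z(10.2, 0) = -40.8
  z(9.667, 1.333) = -56
  z(9, 2) = -62  ←
  z(0, 4.25) = -55.25
The minimum is at a = 9, b = 2.

(9, 2)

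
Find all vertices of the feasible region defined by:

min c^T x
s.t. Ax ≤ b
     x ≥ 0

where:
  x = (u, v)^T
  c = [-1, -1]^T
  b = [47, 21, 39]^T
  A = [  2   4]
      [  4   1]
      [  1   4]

(0, 0), (5.25, 0), (3, 9), (0, 9.75)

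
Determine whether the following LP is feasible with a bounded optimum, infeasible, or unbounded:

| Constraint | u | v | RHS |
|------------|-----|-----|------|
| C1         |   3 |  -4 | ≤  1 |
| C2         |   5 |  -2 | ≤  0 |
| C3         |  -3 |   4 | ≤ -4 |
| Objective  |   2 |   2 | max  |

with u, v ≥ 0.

Infeasible (no feasible solution exists)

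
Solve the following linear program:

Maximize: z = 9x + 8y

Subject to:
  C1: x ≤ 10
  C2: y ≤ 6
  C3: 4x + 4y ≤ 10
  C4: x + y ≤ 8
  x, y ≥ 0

Evaluate the objective at each vertex of the feasible region:
  z(0, 0) = 0
  z(2.5, 0) = 22.5  ←
  z(0, 2.5) = 20
The maximum is at x = 2.5, y = 0.

x = 2.5, y = 0, z = 22.5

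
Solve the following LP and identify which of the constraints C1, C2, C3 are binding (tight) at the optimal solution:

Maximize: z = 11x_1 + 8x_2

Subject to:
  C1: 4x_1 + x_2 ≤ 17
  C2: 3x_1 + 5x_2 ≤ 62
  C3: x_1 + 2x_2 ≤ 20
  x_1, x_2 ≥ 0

At x_1 = 2, x_2 = 9, compute slack b - a·x for each constraint:
  C1: 17 − 17 = 0  (binding)
  C2: 62 − 51 = 11  (slack)
  C3: 20 − 20 = 0  (binding)

Optimal: x_1 = 2, x_2 = 9
Binding: C1, C3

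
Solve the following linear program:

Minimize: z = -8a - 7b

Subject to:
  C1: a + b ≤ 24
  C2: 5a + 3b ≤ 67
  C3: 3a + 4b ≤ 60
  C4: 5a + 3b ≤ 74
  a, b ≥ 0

Evaluate the objective at each vertex of the feasible region:
  z(0, 0) = 0
  z(13.4, 0) = -107.2
  z(8, 9) = -127  ←
  z(0, 15) = -105
The minimum is at a = 8, b = 9.

a = 8, b = 9, z = -127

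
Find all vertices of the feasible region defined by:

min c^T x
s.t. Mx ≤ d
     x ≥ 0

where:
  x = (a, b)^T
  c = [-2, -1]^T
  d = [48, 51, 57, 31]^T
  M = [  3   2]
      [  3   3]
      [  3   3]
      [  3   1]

(0, 0), (10.33, 0), (7, 10), (0, 17)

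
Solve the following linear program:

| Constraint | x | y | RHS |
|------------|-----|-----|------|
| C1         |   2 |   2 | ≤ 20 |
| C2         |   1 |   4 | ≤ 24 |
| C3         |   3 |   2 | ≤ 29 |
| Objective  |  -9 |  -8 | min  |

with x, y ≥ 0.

Evaluate the objective at each vertex of the feasible region:
  z(0, 0) = 0
  z(9.667, 0) = -87
  z(9, 1) = -89  ←
  z(5.333, 4.667) = -85.33
  z(0, 6) = -48
The minimum is at x = 9, y = 1.

x = 9, y = 1, z = -89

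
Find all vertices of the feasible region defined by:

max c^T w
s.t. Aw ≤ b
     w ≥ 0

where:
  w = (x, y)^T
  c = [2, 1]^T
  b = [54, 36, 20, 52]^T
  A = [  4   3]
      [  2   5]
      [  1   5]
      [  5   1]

(0, 0), (10.4, 0), (10, 2), (0, 4)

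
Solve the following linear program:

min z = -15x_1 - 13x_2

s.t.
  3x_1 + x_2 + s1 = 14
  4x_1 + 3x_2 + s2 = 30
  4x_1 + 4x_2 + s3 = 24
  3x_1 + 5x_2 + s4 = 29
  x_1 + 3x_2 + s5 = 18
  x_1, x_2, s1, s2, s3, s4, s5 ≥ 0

Evaluate the objective at each vertex of the feasible region:
  z(0, 0) = 0
  z(4.667, 0) = -70
  z(4, 2) = -86  ←
  z(0.5, 5.5) = -79
  z(0, 5.8) = -75.4
The minimum is at x_1 = 4, x_2 = 2.

x_1 = 4, x_2 = 2, z = -86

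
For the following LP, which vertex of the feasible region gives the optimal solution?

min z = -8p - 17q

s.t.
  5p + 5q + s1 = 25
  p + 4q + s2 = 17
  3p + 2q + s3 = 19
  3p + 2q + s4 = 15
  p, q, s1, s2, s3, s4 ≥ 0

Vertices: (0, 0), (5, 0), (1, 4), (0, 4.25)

Evaluate the objective at each vertex of the feasible region:
  z(0, 0) = 0
  z(5, 0) = -40
  z(1, 4) = -76  ←
  z(0, 4.25) = -72.25
The minimum is at p = 1, q = 4.

(1, 4)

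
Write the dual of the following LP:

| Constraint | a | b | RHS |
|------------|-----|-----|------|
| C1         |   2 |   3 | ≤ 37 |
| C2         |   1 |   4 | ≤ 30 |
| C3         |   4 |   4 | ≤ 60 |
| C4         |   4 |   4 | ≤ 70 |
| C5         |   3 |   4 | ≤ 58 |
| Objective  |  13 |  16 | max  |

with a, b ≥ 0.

Primal max cᵀx s.t. Ax ≤ b, x ≥ 0  →  Dual min bᵀy s.t. Aᵀy ≥ c, y ≥ 0.

Minimize: z = 37y1 + 30y2 + 60y3 + 70y4 + 58y5

Subject to:
  2y1 + y2 + 4y3 + 4y4 + 3y5 ≥ 13
  3y1 + 4y2 + 4y3 + 4y4 + 4y5 ≥ 16
  y1, y2, y3, y4, y5 ≥ 0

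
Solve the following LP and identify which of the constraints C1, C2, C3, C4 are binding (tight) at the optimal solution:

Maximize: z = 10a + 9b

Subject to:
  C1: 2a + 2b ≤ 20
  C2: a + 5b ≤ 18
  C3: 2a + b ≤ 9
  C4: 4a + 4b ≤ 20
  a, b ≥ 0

At a = 4, b = 1, compute slack b - a·x for each constraint:
  C1: 20 − 10 = 10  (slack)
  C2: 18 − 9 = 9  (slack)
  C3: 9 − 9 = 0  (binding)
  C4: 20 − 20 = 0  (binding)

Optimal: a = 4, b = 1
Binding: C3, C4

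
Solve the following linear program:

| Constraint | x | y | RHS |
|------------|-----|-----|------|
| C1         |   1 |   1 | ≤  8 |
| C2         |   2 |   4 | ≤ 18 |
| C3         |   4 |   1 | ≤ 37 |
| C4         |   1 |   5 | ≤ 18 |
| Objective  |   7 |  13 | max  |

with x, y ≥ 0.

Evaluate the objective at each vertex of the feasible region:
  z(0, 0) = 0
  z(8, 0) = 56
  z(7, 1) = 62  ←
  z(3, 3) = 60
  z(0, 3.6) = 46.8
The maximum is at x = 7, y = 1.

x = 7, y = 1, z = 62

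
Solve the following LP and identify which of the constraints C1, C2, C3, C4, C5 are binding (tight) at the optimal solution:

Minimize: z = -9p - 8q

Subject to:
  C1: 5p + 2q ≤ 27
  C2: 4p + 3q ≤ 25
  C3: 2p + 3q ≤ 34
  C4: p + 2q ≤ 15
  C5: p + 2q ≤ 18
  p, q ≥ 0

At p = 1, q = 7, compute slack b - a·x for each constraint:
  C1: 27 − 19 = 8  (slack)
  C2: 25 − 25 = 0  (binding)
  C3: 34 − 23 = 11  (slack)
  C4: 15 − 15 = 0  (binding)
  C5: 18 − 15 = 3  (slack)

Optimal: p = 1, q = 7
Binding: C2, C4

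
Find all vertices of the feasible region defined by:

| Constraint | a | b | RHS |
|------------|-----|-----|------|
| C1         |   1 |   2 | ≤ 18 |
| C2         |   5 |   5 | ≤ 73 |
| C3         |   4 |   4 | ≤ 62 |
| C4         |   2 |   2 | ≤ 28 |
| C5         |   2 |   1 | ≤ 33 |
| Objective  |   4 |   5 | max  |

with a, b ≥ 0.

(0, 0), (14, 0), (10, 4), (0, 9)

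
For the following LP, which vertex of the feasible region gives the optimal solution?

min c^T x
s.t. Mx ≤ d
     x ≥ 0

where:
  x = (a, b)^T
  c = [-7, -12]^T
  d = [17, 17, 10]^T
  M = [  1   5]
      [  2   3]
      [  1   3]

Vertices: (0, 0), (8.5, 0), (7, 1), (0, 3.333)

Evaluate the objective at each vertex of the feasible region:
  z(0, 0) = 0
  z(8.5, 0) = -59.5
  z(7, 1) = -61  ←
  z(0, 3.333) = -40
The minimum is at a = 7, b = 1.

(7, 1)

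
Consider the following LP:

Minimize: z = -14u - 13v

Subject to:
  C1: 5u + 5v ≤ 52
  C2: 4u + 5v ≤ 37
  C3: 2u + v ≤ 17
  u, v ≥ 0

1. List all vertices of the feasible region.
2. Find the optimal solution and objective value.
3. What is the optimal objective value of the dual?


1. (0, 0), (8.5, 0), (8, 1), (0, 7.4)
2. u = 8, v = 1, z = -125
3. -125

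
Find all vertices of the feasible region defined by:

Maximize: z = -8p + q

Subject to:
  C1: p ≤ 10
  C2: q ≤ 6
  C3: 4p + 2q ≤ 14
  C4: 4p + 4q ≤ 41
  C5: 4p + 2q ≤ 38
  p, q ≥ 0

(0, 0), (3.5, 0), (0.5, 6), (0, 6)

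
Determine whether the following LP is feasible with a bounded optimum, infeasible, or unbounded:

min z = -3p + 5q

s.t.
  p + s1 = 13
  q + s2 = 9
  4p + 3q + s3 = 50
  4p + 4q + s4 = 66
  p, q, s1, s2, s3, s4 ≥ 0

Feasible with a bounded optimal solution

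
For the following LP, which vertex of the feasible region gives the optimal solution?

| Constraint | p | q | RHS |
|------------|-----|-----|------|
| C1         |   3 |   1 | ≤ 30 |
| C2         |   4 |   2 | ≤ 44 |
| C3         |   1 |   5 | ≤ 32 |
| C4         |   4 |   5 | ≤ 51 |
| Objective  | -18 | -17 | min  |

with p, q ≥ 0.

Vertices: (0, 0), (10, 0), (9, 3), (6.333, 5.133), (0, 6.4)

Evaluate the objective at each vertex of the feasible region:
  z(0, 0) = 0
  z(10, 0) = -180
  z(9, 3) = -213  ←
  z(6.333, 5.133) = -201.3
  z(0, 6.4) = -108.8
The minimum is at p = 9, q = 3.

(9, 3)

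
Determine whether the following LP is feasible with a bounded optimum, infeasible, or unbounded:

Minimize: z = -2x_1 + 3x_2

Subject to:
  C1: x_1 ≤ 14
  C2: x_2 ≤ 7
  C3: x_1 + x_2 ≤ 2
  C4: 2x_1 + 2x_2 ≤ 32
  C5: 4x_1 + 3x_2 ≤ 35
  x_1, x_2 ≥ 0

Feasible with a bounded optimal solution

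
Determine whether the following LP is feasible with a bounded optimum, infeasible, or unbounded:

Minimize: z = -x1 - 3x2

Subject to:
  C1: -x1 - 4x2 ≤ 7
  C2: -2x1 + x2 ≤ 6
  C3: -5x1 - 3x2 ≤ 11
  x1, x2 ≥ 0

Unbounded (objective can decrease without bound)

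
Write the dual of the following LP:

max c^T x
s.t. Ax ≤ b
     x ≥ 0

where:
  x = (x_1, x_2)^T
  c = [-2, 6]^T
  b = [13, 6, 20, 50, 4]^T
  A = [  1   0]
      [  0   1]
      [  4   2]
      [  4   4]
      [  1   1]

Primal max cᵀx s.t. Ax ≤ b, x ≥ 0  →  Dual min bᵀy s.t. Aᵀy ≥ c, y ≥ 0.

Minimize: z = 13y1 + 6y2 + 20y3 + 50y4 + 4y5

Subject to:
  y1 + 4y3 + 4y4 + y5 ≥ -2
  y2 + 2y3 + 4y4 + y5 ≥ 6
  y1, y2, y3, y4, y5 ≥ 0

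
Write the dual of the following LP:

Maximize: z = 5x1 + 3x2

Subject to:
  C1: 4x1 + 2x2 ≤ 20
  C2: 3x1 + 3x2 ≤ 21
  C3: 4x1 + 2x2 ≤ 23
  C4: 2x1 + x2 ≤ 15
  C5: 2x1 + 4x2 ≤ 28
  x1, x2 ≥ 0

Primal max cᵀx s.t. Ax ≤ b, x ≥ 0  →  Dual min bᵀy s.t. Aᵀy ≥ c, y ≥ 0.

Minimize: z = 20y1 + 21y2 + 23y3 + 15y4 + 28y5

Subject to:
  4y1 + 3y2 + 4y3 + 2y4 + 2y5 ≥ 5
  2y1 + 3y2 + 2y3 + y4 + 4y5 ≥ 3
  y1, y2, y3, y4, y5 ≥ 0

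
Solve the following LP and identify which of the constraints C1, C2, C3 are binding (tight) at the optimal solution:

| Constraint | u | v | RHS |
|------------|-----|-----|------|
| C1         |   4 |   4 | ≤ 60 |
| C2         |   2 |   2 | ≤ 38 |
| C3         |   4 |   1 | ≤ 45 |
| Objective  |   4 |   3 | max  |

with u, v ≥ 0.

At u = 10, v = 5, compute slack b - a·x for each constraint:
  C1: 60 − 60 = 0  (binding)
  C2: 38 − 30 = 8  (slack)
  C3: 45 − 45 = 0  (binding)

Optimal: u = 10, v = 5
Binding: C1, C3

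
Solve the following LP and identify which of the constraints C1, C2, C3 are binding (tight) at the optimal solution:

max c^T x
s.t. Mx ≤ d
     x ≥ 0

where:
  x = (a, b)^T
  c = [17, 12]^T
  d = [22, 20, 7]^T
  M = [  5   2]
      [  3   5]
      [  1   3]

At a = 4, b = 1, compute slack b - a·x for each constraint:
  C1: 22 − 22 = 0  (binding)
  C2: 20 − 17 = 3  (slack)
  C3: 7 − 7 = 0  (binding)

Optimal: a = 4, b = 1
Binding: C1, C3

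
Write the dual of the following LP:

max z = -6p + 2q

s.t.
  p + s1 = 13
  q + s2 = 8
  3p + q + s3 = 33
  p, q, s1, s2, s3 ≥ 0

Primal max cᵀx s.t. Ax ≤ b, x ≥ 0  →  Dual min bᵀy s.t. Aᵀy ≥ c, y ≥ 0.

Minimize: z = 13y1 + 8y2 + 33y3

Subject to:
  y1 + 3y3 ≥ -6
  y2 + y3 ≥ 2
  y1, y2, y3 ≥ 0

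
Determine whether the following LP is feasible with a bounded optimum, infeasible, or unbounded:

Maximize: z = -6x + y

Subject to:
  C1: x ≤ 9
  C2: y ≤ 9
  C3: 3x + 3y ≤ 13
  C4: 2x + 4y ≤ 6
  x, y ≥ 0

Feasible with a bounded optimal solution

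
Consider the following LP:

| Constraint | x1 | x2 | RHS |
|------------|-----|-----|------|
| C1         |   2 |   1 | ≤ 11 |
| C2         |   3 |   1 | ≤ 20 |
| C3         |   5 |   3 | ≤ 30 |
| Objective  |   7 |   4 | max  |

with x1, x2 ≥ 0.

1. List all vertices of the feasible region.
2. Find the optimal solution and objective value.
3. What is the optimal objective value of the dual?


1. (0, 0), (5.5, 0), (3, 5), (0, 10)
2. x1 = 3, x2 = 5, z = 41
3. 41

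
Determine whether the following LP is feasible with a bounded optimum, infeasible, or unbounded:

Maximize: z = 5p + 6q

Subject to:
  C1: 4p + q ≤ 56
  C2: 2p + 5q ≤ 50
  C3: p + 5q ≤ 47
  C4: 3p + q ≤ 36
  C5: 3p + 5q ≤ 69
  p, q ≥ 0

Feasible with a bounded optimal solution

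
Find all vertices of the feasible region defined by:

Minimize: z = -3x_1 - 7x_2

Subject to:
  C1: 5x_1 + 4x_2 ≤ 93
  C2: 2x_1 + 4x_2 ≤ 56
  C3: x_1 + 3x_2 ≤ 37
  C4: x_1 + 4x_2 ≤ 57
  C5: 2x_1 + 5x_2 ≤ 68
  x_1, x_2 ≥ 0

(0, 0), (18.6, 0), (12.33, 7.833), (10, 9), (0, 12.33)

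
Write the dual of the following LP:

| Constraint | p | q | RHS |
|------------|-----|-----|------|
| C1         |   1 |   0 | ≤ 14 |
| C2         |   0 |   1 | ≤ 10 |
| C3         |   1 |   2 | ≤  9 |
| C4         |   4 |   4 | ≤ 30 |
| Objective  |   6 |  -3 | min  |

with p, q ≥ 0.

Primal min cᵀx s.t. Ax ≤ b, x ≥ 0  →  Dual max −bᵀy s.t. Aᵀy ≥ −c, y ≥ 0.

Maximize: z = -14y1 - 10y2 - 9y3 - 30y4

Subject to:
  y1 + y3 + 4y4 ≥ -6
  y2 + 2y3 + 4y4 ≥ 3
  y1, y2, y3, y4 ≥ 0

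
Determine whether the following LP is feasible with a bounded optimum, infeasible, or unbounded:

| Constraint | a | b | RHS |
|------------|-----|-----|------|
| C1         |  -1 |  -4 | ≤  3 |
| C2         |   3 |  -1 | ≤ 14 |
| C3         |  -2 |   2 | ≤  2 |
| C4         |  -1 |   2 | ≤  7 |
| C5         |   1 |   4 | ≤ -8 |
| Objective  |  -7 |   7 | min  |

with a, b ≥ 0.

Infeasible (no feasible solution exists)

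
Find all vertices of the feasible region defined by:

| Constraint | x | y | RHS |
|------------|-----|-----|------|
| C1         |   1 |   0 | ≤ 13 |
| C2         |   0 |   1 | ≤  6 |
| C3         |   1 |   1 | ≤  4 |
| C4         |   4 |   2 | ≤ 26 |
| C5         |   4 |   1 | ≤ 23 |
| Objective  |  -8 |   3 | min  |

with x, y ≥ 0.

(0, 0), (4, 0), (0, 4)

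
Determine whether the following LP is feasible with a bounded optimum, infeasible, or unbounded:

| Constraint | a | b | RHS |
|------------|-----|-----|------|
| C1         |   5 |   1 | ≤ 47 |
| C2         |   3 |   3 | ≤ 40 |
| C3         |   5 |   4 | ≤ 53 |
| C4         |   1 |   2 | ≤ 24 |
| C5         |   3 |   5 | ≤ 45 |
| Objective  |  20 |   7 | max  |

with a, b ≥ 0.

Feasible with a bounded optimal solution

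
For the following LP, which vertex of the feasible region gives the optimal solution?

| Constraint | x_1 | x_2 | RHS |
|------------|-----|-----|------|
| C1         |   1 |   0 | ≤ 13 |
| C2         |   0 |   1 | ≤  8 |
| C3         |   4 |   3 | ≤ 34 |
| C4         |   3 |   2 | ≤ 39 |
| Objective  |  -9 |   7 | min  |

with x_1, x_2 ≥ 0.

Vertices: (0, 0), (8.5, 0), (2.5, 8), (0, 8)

Evaluate the objective at each vertex of the feasible region:
  z(0, 0) = 0
  z(8.5, 0) = -76.5  ←
  z(2.5, 8) = 33.5
  z(0, 8) = 56
The minimum is at x_1 = 8.5, x_2 = 0.

(8.5, 0)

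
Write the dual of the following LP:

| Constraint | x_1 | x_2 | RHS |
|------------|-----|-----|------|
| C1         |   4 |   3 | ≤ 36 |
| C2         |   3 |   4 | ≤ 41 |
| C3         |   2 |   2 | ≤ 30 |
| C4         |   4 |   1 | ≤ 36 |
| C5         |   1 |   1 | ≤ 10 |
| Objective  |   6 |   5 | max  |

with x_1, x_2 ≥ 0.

Primal max cᵀx s.t. Ax ≤ b, x ≥ 0  →  Dual min bᵀy s.t. Aᵀy ≥ c, y ≥ 0.

Minimize: z = 36y1 + 41y2 + 30y3 + 36y4 + 10y5

Subject to:
  4y1 + 3y2 + 2y3 + 4y4 + y5 ≥ 6
  3y1 + 4y2 + 2y3 + y4 + y5 ≥ 5
  y1, y2, y3, y4, y5 ≥ 0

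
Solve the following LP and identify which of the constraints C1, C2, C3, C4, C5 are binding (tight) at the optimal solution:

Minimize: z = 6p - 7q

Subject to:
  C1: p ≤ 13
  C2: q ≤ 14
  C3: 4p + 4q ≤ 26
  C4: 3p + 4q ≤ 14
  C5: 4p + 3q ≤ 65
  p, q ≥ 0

At p = 0, q = 3.5, compute slack b - a·x for each constraint:
  C1: 13 − 0 = 13  (slack)
  C2: 14 − 3.5 = 10.5  (slack)
  C3: 26 − 14 = 12  (slack)
  C4: 14 − 14 = 0  (binding)
  C5: 65 − 10.5 = 54.5  (slack)

Optimal: p = 0, q = 3.5
Binding: C4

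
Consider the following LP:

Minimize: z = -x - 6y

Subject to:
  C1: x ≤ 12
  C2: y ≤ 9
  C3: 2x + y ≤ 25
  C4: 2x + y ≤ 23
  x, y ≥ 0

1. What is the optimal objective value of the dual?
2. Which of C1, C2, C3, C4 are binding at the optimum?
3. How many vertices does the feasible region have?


1. -61
2. C2, C4
3. 4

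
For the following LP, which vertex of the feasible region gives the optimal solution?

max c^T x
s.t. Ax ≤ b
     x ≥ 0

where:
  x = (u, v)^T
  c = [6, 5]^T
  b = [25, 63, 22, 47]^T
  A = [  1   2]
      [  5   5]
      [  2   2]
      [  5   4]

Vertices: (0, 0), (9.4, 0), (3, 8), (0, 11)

Evaluate the objective at each vertex of the feasible region:
  z(0, 0) = 0
  z(9.4, 0) = 56.4
  z(3, 8) = 58  ←
  z(0, 11) = 55
The maximum is at u = 3, v = 8.

(3, 8)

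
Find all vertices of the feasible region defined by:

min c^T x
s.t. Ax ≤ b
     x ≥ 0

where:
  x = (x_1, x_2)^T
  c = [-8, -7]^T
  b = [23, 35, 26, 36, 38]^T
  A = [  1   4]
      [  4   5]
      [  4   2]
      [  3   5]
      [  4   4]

(0, 0), (6.5, 0), (5, 3), (2.273, 5.182), (0, 5.75)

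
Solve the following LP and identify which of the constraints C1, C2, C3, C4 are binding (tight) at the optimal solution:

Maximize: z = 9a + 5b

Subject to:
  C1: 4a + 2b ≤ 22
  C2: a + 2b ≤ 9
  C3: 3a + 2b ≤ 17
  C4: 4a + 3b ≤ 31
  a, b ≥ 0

At a = 5, b = 1, compute slack b - a·x for each constraint:
  C1: 22 − 22 = 0  (binding)
  C2: 9 − 7 = 2  (slack)
  C3: 17 − 17 = 0  (binding)
  C4: 31 − 23 = 8  (slack)

Optimal: a = 5, b = 1
Binding: C1, C3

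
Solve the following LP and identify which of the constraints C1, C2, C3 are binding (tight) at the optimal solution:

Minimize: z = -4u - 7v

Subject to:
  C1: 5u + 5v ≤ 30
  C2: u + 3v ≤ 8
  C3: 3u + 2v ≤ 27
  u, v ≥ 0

At u = 5, v = 1, compute slack b - a·x for each constraint:
  C1: 30 − 30 = 0  (binding)
  C2: 8 − 8 = 0  (binding)
  C3: 27 − 17 = 10  (slack)

Optimal: u = 5, v = 1
Binding: C1, C2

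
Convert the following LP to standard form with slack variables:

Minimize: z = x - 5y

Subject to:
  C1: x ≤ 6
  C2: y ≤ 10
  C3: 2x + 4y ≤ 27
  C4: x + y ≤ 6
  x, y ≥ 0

min z = x - 5y

s.t.
  x + s1 = 6
  y + s2 = 10
  2x + 4y + s3 = 27
  x + y + s4 = 6
  x, y, s1, s2, s3, s4 ≥ 0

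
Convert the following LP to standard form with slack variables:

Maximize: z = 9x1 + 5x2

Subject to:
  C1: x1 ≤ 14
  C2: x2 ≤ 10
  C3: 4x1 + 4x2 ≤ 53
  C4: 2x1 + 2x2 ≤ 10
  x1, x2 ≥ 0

max z = 9x1 + 5x2

s.t.
  x1 + s1 = 14
  x2 + s2 = 10
  4x1 + 4x2 + s3 = 53
  2x1 + 2x2 + s4 = 10
  x1, x2, s1, s2, s3, s4 ≥ 0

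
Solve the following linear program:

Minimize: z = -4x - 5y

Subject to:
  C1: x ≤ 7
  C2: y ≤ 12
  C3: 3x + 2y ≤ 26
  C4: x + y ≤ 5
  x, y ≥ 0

Evaluate the objective at each vertex of the feasible region:
  z(0, 0) = 0
  z(5, 0) = -20
  z(0, 5) = -25  ←
The minimum is at x = 0, y = 5.

x = 0, y = 5, z = -25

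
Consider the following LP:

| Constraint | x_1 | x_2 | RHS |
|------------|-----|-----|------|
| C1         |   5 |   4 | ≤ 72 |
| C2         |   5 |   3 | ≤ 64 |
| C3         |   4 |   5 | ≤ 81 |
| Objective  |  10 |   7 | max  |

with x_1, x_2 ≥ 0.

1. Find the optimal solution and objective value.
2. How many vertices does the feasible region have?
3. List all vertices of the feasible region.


1. x_1 = 8, x_2 = 8, z = 136
2. 5
3. (0, 0), (12.8, 0), (8, 8), (4, 13), (0, 16.2)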